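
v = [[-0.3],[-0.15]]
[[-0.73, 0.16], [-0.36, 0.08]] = v @ [[2.43, -0.53]]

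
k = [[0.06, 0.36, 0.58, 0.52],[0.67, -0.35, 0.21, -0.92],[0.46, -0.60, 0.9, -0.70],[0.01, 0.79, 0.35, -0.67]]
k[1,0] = 0.67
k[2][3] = -0.695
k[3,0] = 0.011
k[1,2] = 0.207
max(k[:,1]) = 0.786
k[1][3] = -0.916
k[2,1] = -0.596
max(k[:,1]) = 0.786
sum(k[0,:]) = 1.528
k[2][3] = -0.695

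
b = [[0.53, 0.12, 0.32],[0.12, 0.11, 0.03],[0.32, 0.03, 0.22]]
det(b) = 0.000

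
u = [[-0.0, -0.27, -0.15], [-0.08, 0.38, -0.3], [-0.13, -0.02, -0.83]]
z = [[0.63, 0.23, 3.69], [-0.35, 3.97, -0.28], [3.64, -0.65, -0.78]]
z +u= [[0.63, -0.04, 3.54],[-0.43, 4.35, -0.58],[3.51, -0.67, -1.61]]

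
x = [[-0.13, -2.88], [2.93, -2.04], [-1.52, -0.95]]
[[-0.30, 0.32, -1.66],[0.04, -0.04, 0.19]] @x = [[3.5, 1.79], [-0.41, -0.21]]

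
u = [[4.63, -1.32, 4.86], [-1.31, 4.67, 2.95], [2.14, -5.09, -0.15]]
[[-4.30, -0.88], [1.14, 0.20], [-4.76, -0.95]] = u@[[0.87, 0.18], [1.34, 0.27], [-1.35, -0.28]]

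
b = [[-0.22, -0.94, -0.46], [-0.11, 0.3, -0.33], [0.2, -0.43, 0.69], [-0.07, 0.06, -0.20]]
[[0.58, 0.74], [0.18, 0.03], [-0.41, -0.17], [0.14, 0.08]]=b @ [[-0.59, 0.24], [-0.21, -0.53], [-0.55, -0.64]]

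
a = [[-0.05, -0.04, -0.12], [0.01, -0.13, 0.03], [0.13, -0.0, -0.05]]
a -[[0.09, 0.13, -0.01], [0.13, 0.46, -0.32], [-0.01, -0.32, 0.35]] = [[-0.14, -0.17, -0.11], [-0.12, -0.59, 0.35], [0.14, 0.32, -0.40]]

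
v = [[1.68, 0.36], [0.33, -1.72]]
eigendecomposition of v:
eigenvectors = [[1.00, -0.10], [0.1, 0.99]]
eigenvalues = [1.71, -1.75]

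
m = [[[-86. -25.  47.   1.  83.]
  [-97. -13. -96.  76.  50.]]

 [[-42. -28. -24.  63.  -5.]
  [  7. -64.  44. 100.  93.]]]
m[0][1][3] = 76.0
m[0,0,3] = 1.0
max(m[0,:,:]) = 83.0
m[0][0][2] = 47.0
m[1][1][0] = 7.0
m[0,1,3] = 76.0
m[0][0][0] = -86.0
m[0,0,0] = -86.0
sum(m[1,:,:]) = 144.0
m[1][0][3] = 63.0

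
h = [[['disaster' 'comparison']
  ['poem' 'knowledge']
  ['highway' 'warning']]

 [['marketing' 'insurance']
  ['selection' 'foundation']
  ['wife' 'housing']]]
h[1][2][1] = 'housing'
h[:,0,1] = ['comparison', 'insurance']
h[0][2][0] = 'highway'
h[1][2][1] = 'housing'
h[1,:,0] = ['marketing', 'selection', 'wife']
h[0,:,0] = ['disaster', 'poem', 'highway']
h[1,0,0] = 'marketing'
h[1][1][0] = 'selection'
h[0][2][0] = 'highway'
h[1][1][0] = 'selection'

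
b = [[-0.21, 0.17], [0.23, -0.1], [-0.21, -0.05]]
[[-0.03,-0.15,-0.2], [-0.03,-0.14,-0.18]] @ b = [[0.01, 0.02], [0.01, 0.02]]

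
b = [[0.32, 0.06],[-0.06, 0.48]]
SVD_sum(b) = [[-0.0,0.04], [-0.04,0.48]] + [[0.32,0.02], [-0.02,-0.00]]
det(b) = 0.16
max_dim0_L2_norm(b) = 0.48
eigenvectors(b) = [[-0.91, -0.41], [-0.41, -0.91]]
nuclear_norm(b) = 0.81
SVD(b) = [[0.07,  1.0], [1.00,  -0.07]] @ diag([0.4844749683231337, 0.32447496832313366]) @ [[-0.07,1.00], [1.00,0.07]]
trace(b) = 0.80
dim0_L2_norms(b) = [0.33, 0.48]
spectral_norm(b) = 0.48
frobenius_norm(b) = 0.58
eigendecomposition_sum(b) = [[0.44, -0.20], [0.20, -0.09]] + [[-0.12, 0.26], [-0.26, 0.57]]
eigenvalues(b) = [0.35, 0.45]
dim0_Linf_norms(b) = [0.32, 0.48]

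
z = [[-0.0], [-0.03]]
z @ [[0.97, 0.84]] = [[0.00, 0.0], [-0.03, -0.03]]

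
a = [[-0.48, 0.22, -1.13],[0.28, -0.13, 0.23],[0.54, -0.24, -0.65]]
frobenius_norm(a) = 1.57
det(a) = -0.00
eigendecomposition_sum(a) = [[-0.24+0.38j, 0.11-0.17j, -0.57-0.38j],[(0.14-0.08j), (-0.06+0.03j), 0.11+0.22j],[0.27+0.21j, (-0.12-0.1j), (-0.33+0.4j)]] + [[-0.24-0.38j,0.11+0.17j,(-0.57+0.38j)], [(0.14+0.08j),(-0.06-0.03j),0.11-0.22j], [0.27-0.21j,-0.12+0.10j,-0.33-0.40j]] + [[-0.00+0.00j, -0.00-0.00j, 0.00-0.00j], [-0.00+0.00j, (-0-0j), -0j], [(-0+0j), -0.00-0.00j, 0.00-0.00j]]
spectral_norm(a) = 1.35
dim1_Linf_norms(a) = [1.13, 0.28, 0.65]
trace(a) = -1.26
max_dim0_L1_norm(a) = 2.01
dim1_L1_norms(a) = [1.83, 0.64, 1.43]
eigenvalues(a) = [(-0.63+0.81j), (-0.63-0.81j), (-0+0j)]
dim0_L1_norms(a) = [1.3, 0.59, 2.01]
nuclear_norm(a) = 2.16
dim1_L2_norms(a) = [1.25, 0.38, 0.88]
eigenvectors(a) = [[-0.77+0.00j, (-0.77-0j), -0.41+0.00j], [(0.24+0.13j), (0.24-0.13j), -0.91+0.00j], [(-0.05+0.58j), (-0.05-0.58j), (-0+0j)]]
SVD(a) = [[-0.91, 0.28, -0.31], [0.22, -0.3, -0.93], [-0.36, -0.91, 0.21]] @ diag([1.3510292352638322, 0.8064192477722771, 0.0028288309986010613]) @ [[0.23, -0.11, 0.97],  [-0.88, 0.40, 0.25],  [0.41, 0.91, 0.0]]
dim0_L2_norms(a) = [0.77, 0.35, 1.32]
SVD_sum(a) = [[-0.28, 0.13, -1.19], [0.07, -0.03, 0.29], [-0.11, 0.05, -0.47]] + [[-0.2,0.09,0.06], [0.21,-0.10,-0.06], [0.65,-0.29,-0.18]] + [[-0.00, -0.00, -0.00], [-0.0, -0.00, -0.00], [0.00, 0.0, 0.0]]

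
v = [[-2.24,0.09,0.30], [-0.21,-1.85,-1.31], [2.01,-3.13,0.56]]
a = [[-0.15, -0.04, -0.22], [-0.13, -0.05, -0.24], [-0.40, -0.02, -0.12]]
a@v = [[-0.10, 0.75, -0.12], [-0.18, 0.83, -0.11], [0.66, 0.38, -0.16]]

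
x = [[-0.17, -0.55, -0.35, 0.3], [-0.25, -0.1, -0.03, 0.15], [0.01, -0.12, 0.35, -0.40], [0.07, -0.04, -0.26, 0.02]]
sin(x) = [[-0.16, -0.53, -0.33, 0.28],[-0.24, -0.09, -0.03, 0.15],[0.01, -0.12, 0.33, -0.38],[0.07, -0.04, -0.25, 0.01]]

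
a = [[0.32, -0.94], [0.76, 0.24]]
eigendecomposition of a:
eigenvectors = [[(0.74+0j), 0.74-0.00j], [(0.03-0.67j), 0.03+0.67j]]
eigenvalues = [(0.28+0.84j), (0.28-0.84j)]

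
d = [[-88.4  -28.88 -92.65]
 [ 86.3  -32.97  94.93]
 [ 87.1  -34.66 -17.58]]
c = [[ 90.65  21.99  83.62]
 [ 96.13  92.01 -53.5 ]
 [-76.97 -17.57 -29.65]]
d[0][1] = -28.88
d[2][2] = -17.58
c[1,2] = -53.5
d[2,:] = [87.1, -34.66, -17.58]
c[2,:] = [-76.97, -17.57, -29.65]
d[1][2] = 94.93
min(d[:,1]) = -34.66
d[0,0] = -88.4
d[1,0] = 86.3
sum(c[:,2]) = 0.47000000000000597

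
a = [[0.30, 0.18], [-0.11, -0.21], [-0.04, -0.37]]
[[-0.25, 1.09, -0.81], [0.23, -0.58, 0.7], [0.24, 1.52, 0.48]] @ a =[[-0.16, 0.03], [0.1, -0.1], [-0.11, -0.45]]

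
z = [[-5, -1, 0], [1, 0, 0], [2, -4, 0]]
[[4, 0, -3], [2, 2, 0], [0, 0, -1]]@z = [[-26, 8, 0], [-8, -2, 0], [-2, 4, 0]]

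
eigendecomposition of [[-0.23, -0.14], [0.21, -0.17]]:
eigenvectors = [[(0.11-0.62j), 0.11+0.62j],[-0.77+0.00j, -0.77-0.00j]]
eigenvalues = [(-0.2+0.17j), (-0.2-0.17j)]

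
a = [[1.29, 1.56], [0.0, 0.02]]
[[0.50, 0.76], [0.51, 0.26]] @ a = [[0.64, 0.8], [0.66, 0.80]]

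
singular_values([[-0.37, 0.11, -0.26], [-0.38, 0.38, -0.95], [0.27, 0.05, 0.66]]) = [1.34, 0.25, 0.23]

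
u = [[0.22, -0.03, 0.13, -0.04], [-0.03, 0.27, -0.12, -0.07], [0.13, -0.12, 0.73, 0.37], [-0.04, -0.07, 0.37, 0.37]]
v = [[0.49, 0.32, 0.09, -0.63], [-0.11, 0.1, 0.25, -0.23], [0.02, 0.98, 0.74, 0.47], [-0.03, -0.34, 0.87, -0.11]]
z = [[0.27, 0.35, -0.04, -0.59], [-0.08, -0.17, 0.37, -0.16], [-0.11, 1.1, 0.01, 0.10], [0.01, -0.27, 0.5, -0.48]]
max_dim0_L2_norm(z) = 1.2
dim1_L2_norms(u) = [0.26, 0.31, 0.84, 0.53]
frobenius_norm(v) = 1.87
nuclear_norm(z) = 2.62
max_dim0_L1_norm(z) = 1.89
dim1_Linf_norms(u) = [0.22, 0.27, 0.73, 0.37]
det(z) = 0.00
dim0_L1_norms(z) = [0.47, 1.89, 0.92, 1.33]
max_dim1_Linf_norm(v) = 0.98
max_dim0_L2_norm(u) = 0.84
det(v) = -0.24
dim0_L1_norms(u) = [0.42, 0.49, 1.35, 0.85]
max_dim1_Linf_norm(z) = 1.1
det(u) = 0.00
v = u + z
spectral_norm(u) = 1.00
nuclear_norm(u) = 1.59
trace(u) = 1.59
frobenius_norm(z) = 1.59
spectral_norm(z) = 1.22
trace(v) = 1.22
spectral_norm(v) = 1.36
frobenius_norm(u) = 1.07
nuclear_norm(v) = 3.37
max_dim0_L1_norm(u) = 1.35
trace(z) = -0.37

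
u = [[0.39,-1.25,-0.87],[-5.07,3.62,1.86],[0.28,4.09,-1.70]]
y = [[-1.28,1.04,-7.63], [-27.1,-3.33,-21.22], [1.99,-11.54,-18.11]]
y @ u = [[-7.91, -25.84, 16.02], [0.37, -64.97, 53.46], [54.21, -118.33, 7.59]]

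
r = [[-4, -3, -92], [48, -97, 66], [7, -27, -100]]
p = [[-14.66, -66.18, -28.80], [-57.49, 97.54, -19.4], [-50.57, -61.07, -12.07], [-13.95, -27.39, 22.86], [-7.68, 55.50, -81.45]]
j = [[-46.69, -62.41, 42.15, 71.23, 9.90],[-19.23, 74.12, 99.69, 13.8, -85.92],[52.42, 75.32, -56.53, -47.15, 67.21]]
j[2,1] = 75.32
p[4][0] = -7.68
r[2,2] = -100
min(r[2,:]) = -100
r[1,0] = 48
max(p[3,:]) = 22.86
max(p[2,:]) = -12.07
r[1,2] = 66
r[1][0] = 48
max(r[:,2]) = 66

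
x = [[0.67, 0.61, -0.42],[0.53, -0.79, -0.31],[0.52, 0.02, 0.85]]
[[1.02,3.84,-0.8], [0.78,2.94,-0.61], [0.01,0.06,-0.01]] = x @ [[1.1,4.15,-0.86], [0.01,0.03,-0.01], [-0.66,-2.47,0.51]]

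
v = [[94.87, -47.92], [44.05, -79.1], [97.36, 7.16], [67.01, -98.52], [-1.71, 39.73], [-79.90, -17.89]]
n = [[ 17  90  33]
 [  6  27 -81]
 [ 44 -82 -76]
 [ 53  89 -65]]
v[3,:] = [67.01, -98.52]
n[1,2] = -81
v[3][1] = -98.52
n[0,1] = 90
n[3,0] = 53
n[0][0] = 17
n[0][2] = 33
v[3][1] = -98.52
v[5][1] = -17.89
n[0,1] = 90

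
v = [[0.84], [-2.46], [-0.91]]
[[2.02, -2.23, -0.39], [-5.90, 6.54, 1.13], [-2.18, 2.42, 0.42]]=v@[[2.40, -2.66, -0.46]]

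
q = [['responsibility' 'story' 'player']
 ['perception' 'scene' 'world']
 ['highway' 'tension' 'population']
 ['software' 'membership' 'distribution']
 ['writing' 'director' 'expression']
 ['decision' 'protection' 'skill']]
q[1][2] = 'world'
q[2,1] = 'tension'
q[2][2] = 'population'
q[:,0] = ['responsibility', 'perception', 'highway', 'software', 'writing', 'decision']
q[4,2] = 'expression'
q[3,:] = ['software', 'membership', 'distribution']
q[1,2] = 'world'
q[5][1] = 'protection'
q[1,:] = ['perception', 'scene', 'world']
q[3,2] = 'distribution'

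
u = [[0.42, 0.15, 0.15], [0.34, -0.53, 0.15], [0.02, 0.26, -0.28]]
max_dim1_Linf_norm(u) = 0.53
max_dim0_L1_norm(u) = 0.94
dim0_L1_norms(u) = [0.78, 0.94, 0.58]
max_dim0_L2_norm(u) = 0.61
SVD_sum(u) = [[0.1, -0.13, 0.07], [0.35, -0.47, 0.25], [-0.16, 0.22, -0.11]] + [[0.34,  0.27,  0.03],[-0.04,  -0.03,  -0.00],[0.12,  0.10,  0.01]] + [[-0.02, 0.02, 0.05], [0.03, -0.03, -0.1], [0.05, -0.05, -0.18]]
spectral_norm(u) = 0.72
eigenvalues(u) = [0.49, -0.65, -0.24]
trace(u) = -0.39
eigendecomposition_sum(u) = [[0.45, 0.09, 0.1], [0.16, 0.03, 0.04], [0.06, 0.01, 0.02]] + [[-0.01, 0.02, -0.01], [0.17, -0.54, 0.15], [-0.12, 0.38, -0.11]] + [[-0.02,0.04,0.05],  [0.01,-0.03,-0.04],  [0.07,-0.13,-0.19]]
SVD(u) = [[-0.24, 0.93, -0.26], [-0.88, -0.1, 0.46], [0.4, 0.34, 0.85]] @ diag([0.7223770594043213, 0.4624431622661722, 0.22609225046345152]) @ [[-0.55, 0.74, -0.39],[0.79, 0.61, 0.06],[0.29, -0.27, -0.92]]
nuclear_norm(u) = 1.41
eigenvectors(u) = [[-0.93, -0.03, -0.26], [-0.33, 0.82, 0.18], [-0.13, -0.57, 0.95]]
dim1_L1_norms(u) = [0.72, 1.02, 0.56]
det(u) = 0.08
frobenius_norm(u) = 0.89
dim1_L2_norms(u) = [0.47, 0.65, 0.38]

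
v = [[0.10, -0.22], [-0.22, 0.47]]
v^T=[[0.1, -0.22], [-0.22, 0.47]]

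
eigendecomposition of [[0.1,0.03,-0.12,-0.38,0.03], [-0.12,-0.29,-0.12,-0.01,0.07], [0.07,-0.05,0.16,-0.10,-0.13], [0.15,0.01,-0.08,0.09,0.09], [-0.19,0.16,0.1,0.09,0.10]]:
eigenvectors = [[(-0.01+0j), -0.69+0.00j, -0.69-0.00j, (-0.17+0j), (0.09+0j)], [-0.93+0.00j, 0.05-0.18j, (0.05+0.18j), (0.24+0j), (-0.17+0j)], [-0.01+0.00j, (0.14+0.07j), 0.14-0.07j, -0.88+0.00j, 0.82+0.00j], [-0.05+0.00j, -0.13+0.44j, -0.13-0.44j, (0.37+0j), (-0.24+0j)], [(0.36+0j), -0.02-0.50j, (-0.02+0.5j), (0.11+0j), 0.48+0.00j]]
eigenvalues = [(-0.32+0j), (0.05+0.28j), (0.05-0.28j), (0.25+0j), (0.13+0j)]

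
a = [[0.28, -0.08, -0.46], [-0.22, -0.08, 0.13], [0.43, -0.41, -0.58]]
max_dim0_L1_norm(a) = 1.17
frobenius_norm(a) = 1.03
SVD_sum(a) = [[0.29,-0.19,-0.40], [-0.10,0.07,0.14], [0.45,-0.30,-0.62]] + [[0.04,0.10,-0.02], [-0.07,-0.16,0.03], [-0.04,-0.10,0.02]] + [[-0.05, 0.01, -0.05], [-0.05, 0.01, -0.04], [0.02, -0.01, 0.02]]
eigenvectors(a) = [[-0.66+0.00j, -0.66-0.00j, 0.62+0.00j], [(0.25-0.26j), 0.25+0.26j, (0.15+0j)], [-0.49+0.44j, -0.49-0.44j, (0.77+0j)]]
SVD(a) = [[-0.53, 0.46, -0.71], [0.19, -0.75, -0.63], [-0.83, -0.47, 0.31]] @ diag([0.9954330230835983, 0.2379799421322405, 0.0998931614144991]) @ [[-0.55,0.37,0.75], [0.39,0.91,-0.16], [0.74,-0.21,0.64]]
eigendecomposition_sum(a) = [[0.13+0.16j, (0.13-0.13j), (-0.13-0.1j)], [-0.11-0.01j, 0.00+0.10j, (0.09-0.01j)], [0.20+0.03j, 0.01-0.19j, -0.16+0.01j]] + [[(0.13-0.16j), 0.13+0.13j, -0.13+0.10j], [-0.11+0.01j, -0.1j, (0.09+0.01j)], [0.20-0.03j, (0.01+0.19j), (-0.16-0.01j)]] + [[0.02-0.00j, (-0.34+0j), -0.20+0.00j], [0.00-0.00j, -0.08+0.00j, (-0.05+0j)], [(0.02-0j), (-0.43+0j), -0.25+0.00j]]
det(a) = -0.02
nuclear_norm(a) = 1.33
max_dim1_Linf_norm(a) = 0.58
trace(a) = -0.38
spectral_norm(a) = 1.00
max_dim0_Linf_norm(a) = 0.58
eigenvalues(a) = [(-0.03+0.27j), (-0.03-0.27j), (-0.32+0j)]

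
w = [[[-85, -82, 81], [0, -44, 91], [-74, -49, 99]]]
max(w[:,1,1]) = -44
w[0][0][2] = 81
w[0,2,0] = -74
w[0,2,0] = -74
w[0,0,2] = 81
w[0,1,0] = 0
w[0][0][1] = -82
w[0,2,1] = -49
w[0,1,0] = 0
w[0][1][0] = 0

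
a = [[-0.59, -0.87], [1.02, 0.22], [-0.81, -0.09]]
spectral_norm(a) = 1.56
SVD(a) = [[-0.59, -0.81],[0.65, -0.4],[-0.49, 0.44]] @ diag([1.564243714641749, 0.641203244848139]) @ [[0.9, 0.44],[-0.44, 0.9]]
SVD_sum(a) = [[-0.82, -0.41], [0.91, 0.45], [-0.69, -0.34]] + [[0.23, -0.46],  [0.11, -0.23],  [-0.12, 0.25]]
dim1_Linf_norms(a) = [0.87, 1.02, 0.81]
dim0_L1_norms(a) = [2.42, 1.18]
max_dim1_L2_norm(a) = 1.05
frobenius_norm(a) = 1.69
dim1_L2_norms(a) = [1.05, 1.04, 0.81]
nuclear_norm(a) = 2.21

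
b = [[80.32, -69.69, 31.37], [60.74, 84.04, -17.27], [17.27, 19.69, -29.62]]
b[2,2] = -29.62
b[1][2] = -17.27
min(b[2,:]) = -29.62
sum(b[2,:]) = 7.34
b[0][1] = -69.69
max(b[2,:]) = 19.69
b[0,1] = -69.69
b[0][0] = 80.32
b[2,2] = -29.62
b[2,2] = -29.62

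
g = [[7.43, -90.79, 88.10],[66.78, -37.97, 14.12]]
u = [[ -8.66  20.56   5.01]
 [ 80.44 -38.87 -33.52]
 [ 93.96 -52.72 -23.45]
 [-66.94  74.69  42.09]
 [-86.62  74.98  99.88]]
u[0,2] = 5.01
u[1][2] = -33.52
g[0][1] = -90.79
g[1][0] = 66.78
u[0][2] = 5.01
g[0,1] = -90.79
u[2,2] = -23.45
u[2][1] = -52.72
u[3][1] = 74.69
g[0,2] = 88.1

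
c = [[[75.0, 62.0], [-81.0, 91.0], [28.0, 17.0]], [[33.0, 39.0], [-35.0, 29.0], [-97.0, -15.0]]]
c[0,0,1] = 62.0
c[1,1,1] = 29.0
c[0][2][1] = 17.0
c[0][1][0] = -81.0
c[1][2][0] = -97.0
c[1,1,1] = 29.0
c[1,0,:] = [33.0, 39.0]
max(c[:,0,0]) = 75.0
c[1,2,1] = -15.0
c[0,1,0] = -81.0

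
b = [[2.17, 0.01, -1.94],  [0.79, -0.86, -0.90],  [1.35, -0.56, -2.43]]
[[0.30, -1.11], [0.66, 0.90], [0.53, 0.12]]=b @ [[0.16, -0.47], [-0.64, -1.52], [0.02, 0.04]]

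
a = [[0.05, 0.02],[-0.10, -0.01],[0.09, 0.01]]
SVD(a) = [[-0.36, -0.93], [0.69, -0.3], [-0.62, 0.20]] @ diag([0.14495520788678215, 0.013710860895646429]) @ [[-0.99,-0.14], [0.14,-0.99]]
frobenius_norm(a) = 0.15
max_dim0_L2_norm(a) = 0.14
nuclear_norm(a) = 0.16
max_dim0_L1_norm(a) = 0.24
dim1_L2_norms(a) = [0.05, 0.1, 0.09]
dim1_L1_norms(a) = [0.07, 0.11, 0.1]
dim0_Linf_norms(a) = [0.1, 0.02]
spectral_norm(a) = 0.14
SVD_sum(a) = [[0.05, 0.01], [-0.1, -0.01], [0.09, 0.01]] + [[-0.00, 0.01],[-0.00, 0.00],[0.0, -0.00]]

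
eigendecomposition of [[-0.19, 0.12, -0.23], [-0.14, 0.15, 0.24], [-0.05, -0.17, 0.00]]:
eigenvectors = [[-0.94+0.00j, -0.05+0.43j, -0.05-0.43j], [-0.15+0.00j, -0.75+0.00j, (-0.75-0j)], [-0.30+0.00j, (0.12-0.49j), (0.12+0.49j)]]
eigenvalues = [(-0.24+0j), (0.1+0.24j), (0.1-0.24j)]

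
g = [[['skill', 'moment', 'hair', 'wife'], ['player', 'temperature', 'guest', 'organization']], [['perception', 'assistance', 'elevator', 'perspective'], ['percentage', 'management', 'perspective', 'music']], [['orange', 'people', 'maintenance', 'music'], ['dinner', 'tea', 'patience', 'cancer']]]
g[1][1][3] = 'music'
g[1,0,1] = 'assistance'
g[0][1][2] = 'guest'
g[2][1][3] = 'cancer'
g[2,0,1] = 'people'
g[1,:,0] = ['perception', 'percentage']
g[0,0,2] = 'hair'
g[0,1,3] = 'organization'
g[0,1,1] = 'temperature'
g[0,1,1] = 'temperature'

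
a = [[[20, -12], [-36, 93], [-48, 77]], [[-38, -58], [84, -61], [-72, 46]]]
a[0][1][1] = 93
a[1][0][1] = -58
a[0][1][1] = 93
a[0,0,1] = -12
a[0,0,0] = 20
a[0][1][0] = -36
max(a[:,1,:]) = 93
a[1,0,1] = -58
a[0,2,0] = -48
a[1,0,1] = -58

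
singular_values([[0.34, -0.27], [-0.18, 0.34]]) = [0.57, 0.12]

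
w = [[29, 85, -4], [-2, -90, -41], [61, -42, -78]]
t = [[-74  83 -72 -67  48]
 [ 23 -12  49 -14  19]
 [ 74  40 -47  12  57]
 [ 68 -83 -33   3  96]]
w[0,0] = 29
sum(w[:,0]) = 88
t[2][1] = 40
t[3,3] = 3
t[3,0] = 68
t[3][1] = -83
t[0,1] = 83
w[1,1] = -90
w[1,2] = -41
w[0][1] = 85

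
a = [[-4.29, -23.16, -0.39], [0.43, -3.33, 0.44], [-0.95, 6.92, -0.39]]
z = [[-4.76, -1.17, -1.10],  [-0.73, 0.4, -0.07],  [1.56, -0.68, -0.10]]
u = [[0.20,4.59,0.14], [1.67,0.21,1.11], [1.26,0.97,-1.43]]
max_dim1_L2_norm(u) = 4.6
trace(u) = -1.02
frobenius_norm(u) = 5.46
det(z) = 0.77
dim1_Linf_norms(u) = [4.59, 1.67, 1.43]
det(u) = 17.30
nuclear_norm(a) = 27.31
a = z @ u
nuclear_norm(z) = 6.55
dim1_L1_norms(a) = [27.84, 4.2, 8.26]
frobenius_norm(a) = 24.81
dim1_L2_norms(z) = [5.02, 0.84, 1.7]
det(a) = 13.36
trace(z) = -4.46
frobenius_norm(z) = 5.37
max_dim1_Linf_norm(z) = 4.76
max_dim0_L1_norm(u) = 5.77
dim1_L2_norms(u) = [4.6, 2.02, 2.14]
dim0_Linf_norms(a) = [4.29, 23.16, 0.44]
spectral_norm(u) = 4.73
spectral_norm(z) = 5.24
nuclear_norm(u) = 8.56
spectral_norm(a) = 24.69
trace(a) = -8.01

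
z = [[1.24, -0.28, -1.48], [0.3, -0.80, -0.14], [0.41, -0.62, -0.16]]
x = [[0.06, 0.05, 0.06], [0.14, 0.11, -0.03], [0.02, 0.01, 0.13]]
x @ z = [[0.11, -0.09, -0.11], [0.19, -0.11, -0.22], [0.08, -0.09, -0.05]]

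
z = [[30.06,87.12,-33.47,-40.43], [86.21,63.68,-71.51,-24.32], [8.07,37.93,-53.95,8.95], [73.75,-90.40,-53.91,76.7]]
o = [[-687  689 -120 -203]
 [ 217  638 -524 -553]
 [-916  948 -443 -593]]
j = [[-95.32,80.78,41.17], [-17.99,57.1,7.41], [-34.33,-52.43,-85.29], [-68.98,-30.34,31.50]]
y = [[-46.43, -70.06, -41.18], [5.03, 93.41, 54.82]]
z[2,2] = -53.95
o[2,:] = [-916, 948, -443, -593]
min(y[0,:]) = -70.06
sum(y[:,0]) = -41.4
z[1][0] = 86.21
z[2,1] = 37.93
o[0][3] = -203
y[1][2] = 54.82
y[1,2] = 54.82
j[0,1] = 80.78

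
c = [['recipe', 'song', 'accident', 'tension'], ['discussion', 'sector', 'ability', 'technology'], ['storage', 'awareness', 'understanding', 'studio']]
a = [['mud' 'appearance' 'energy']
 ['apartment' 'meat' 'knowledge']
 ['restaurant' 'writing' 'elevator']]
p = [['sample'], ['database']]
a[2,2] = 'elevator'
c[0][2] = 'accident'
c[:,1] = ['song', 'sector', 'awareness']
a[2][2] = 'elevator'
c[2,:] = ['storage', 'awareness', 'understanding', 'studio']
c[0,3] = 'tension'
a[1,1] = 'meat'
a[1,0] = 'apartment'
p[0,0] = 'sample'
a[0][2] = 'energy'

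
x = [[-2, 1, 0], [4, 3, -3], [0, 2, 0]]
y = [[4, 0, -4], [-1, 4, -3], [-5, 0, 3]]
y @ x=[[-8, -4, 0], [18, 5, -12], [10, 1, 0]]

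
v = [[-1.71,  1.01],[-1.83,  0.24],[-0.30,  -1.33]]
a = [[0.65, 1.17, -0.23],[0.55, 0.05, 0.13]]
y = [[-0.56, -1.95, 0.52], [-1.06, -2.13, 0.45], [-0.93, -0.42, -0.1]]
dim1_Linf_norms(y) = [1.95, 2.13, 0.93]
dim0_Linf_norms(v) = [1.83, 1.33]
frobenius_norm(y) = 3.36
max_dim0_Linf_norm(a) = 1.17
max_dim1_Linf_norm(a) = 1.17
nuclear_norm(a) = 1.87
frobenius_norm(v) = 3.03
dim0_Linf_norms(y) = [1.06, 2.13, 0.52]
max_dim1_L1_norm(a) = 2.05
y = v @ a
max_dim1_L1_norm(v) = 2.72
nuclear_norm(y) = 4.06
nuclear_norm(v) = 4.12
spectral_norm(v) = 2.66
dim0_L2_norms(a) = [0.85, 1.17, 0.26]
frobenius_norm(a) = 1.47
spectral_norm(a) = 1.39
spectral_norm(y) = 3.27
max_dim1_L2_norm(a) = 1.36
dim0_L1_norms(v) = [3.84, 2.58]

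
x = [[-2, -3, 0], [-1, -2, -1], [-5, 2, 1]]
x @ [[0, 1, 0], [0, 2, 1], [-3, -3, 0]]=[[0, -8, -3], [3, -2, -2], [-3, -4, 2]]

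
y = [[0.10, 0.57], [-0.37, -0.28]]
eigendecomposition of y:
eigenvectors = [[0.78+0.00j, 0.78-0.00j], [-0.26+0.57j, (-0.26-0.57j)]]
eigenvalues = [(-0.09+0.42j), (-0.09-0.42j)]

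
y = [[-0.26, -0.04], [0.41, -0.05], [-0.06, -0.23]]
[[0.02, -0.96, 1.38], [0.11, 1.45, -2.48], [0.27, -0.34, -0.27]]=y @[[0.12,3.6,-5.71], [-1.22,0.54,2.68]]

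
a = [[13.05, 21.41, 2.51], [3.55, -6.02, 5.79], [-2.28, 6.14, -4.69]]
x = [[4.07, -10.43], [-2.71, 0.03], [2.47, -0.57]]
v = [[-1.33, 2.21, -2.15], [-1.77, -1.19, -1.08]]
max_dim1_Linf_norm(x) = 10.43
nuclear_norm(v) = 5.70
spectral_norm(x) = 11.34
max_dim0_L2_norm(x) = 10.45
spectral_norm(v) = 3.46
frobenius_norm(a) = 27.97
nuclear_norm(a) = 36.76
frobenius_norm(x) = 11.79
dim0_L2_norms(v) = [2.21, 2.51, 2.41]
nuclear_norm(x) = 14.58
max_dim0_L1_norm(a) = 33.57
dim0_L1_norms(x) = [9.25, 11.03]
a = x @ v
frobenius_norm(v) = 4.12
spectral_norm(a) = 25.68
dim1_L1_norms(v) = [5.69, 4.04]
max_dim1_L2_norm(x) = 11.2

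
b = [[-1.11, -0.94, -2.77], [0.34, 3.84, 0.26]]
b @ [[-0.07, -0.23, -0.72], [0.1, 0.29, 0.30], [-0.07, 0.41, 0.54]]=[[0.18, -1.15, -0.98], [0.34, 1.14, 1.05]]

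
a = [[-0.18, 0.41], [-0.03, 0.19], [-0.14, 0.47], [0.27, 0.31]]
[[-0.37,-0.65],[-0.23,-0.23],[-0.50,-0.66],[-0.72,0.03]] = a @ [[-1.09, 1.29], [-1.38, -1.02]]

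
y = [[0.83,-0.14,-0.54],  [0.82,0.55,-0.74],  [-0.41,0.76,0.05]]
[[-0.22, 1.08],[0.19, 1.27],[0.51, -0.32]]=y@[[-0.22, 0.85], [0.56, 0.08], [-0.08, -0.72]]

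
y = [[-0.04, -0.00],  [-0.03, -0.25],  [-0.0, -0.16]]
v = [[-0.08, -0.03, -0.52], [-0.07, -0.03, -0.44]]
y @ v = [[0.0, 0.00, 0.02], [0.02, 0.01, 0.13], [0.01, 0.0, 0.07]]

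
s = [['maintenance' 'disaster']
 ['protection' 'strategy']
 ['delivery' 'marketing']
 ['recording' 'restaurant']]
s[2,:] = ['delivery', 'marketing']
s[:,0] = ['maintenance', 'protection', 'delivery', 'recording']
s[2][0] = 'delivery'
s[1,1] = 'strategy'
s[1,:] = ['protection', 'strategy']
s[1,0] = 'protection'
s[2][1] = 'marketing'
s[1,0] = 'protection'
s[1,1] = 'strategy'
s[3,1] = 'restaurant'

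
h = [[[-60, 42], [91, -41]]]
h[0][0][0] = -60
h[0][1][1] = -41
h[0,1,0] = 91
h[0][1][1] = -41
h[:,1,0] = [91]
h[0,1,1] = -41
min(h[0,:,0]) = -60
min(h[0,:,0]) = -60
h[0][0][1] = 42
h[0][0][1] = 42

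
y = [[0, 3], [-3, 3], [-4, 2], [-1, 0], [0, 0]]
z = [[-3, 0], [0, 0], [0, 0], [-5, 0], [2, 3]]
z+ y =[[-3, 3], [-3, 3], [-4, 2], [-6, 0], [2, 3]]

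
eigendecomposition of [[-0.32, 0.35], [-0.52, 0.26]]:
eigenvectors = [[(-0.43+0.47j), -0.43-0.47j], [(-0.77+0j), -0.77-0.00j]]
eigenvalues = [(-0.03+0.31j), (-0.03-0.31j)]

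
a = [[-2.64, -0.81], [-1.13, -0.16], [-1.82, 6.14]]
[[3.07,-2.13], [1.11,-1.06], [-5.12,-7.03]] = a@ [[-0.83, 1.06], [-1.08, -0.83]]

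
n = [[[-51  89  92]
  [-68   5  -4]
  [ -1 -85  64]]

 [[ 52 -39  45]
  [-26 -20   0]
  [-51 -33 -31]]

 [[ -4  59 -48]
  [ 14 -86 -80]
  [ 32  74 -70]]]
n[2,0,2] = -48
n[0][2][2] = 64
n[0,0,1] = 89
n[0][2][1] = -85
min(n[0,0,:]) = -51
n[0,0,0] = -51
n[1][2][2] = -31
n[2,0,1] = 59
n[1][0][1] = -39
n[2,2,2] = -70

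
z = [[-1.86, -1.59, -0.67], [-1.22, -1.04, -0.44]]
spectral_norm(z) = 3.03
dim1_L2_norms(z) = [2.54, 1.66]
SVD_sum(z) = [[-1.86, -1.59, -0.67], [-1.22, -1.04, -0.44]] + [[0.00, -0.00, 0.0], [-0.00, 0.00, -0.00]]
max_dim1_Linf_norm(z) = 1.86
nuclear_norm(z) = 3.04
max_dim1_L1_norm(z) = 4.12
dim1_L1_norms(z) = [4.12, 2.7]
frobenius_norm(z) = 3.03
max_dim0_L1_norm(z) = 3.08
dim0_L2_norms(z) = [2.22, 1.9, 0.8]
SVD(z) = [[-0.84, -0.55], [-0.55, 0.84]] @ diag([3.033182465604922, 0.0020323254775705146]) @ [[0.73, 0.63, 0.26], [-0.51, 0.76, -0.4]]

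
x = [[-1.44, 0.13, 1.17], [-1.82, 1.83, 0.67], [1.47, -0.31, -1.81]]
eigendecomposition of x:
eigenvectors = [[-0.01,-0.59,0.69],[-1.00,-0.33,0.39],[0.08,0.74,0.61]]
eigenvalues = [1.76, -2.84, -0.34]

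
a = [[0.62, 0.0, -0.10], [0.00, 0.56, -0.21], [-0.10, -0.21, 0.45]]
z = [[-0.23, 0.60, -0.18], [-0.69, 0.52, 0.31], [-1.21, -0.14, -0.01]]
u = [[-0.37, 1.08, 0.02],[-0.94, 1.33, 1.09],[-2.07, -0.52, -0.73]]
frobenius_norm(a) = 1.00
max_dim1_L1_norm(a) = 0.77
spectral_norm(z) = 1.44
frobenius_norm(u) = 3.20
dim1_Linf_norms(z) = [0.6, 0.69, 1.21]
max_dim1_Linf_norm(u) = 2.07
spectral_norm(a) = 0.75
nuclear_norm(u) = 5.04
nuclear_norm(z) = 2.54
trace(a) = 1.63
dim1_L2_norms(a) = [0.63, 0.6, 0.51]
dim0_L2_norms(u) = [2.3, 1.79, 1.31]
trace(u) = 0.23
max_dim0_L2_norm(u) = 2.3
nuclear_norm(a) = 1.63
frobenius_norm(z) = 1.66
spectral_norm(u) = 2.33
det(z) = -0.37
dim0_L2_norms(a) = [0.63, 0.6, 0.51]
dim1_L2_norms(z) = [0.67, 0.92, 1.22]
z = u @ a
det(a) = 0.12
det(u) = -2.96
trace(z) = 0.28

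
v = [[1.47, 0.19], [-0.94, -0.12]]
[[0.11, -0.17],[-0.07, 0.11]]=v @ [[0.07, -0.12], [0.03, 0.05]]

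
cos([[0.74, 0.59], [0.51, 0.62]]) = [[0.63, -0.35], [-0.30, 0.70]]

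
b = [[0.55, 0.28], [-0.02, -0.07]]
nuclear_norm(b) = 0.67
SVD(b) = [[-1.0, 0.08], [0.08, 1.0]] @ diag([0.6191741602411304, 0.05313529231773411]) @ [[-0.89, -0.46], [0.46, -0.89]]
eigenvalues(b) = [0.54, -0.06]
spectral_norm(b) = 0.62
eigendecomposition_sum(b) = [[0.55, 0.25], [-0.02, -0.01]] + [[0.0, 0.03], [-0.0, -0.06]]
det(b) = -0.03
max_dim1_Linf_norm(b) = 0.55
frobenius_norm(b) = 0.62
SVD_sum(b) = [[0.55, 0.28], [-0.04, -0.02]] + [[0.00, -0.00], [0.02, -0.05]]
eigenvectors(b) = [[1.0, -0.42],[-0.03, 0.91]]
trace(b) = 0.48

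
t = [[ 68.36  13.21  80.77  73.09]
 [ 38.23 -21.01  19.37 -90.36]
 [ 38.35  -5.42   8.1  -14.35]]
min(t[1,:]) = -90.36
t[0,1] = 13.21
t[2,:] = [38.35, -5.42, 8.1, -14.35]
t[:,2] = [80.77, 19.37, 8.1]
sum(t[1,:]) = -53.77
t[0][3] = 73.09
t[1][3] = -90.36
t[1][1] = -21.01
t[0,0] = 68.36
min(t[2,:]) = -14.35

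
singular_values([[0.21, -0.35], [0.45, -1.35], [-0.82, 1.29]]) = [2.11, 0.26]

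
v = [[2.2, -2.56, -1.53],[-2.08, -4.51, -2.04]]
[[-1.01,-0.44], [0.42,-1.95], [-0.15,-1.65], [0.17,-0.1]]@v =[[-1.31, 4.57, 2.44], [4.98, 7.72, 3.34], [3.1, 7.83, 3.6], [0.58, 0.02, -0.06]]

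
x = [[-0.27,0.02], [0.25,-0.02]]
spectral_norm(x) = 0.37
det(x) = 0.00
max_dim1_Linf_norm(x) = 0.27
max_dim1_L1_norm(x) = 0.29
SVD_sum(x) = [[-0.27, 0.02], [0.25, -0.02]] + [[-0.00, -0.00], [-0.0, -0.00]]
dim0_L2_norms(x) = [0.37, 0.03]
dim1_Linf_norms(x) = [0.27, 0.25]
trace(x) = -0.29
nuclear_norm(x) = 0.37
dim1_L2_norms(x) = [0.27, 0.25]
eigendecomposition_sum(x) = [[-0.27,  0.02], [0.25,  -0.02]] + [[-0.0, -0.00],[-0.0, -0.0]]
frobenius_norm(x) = 0.37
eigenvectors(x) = [[-0.73, -0.07], [0.68, -1.0]]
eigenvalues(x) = [-0.29, -0.0]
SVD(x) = [[-0.73, 0.68], [0.68, 0.73]] @ diag([0.3690512501629585, 0.0010838603034764858]) @ [[1.0, -0.08], [-0.08, -1.0]]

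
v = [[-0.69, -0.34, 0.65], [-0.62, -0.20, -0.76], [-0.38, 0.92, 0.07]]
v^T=[[-0.69, -0.62, -0.38], [-0.34, -0.2, 0.92], [0.65, -0.76, 0.07]]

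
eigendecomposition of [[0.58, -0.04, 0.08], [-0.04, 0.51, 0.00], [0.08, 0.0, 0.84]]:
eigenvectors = [[-0.28,0.84,0.47], [0.03,-0.49,0.87], [-0.96,-0.26,-0.11]]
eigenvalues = [0.86, 0.58, 0.49]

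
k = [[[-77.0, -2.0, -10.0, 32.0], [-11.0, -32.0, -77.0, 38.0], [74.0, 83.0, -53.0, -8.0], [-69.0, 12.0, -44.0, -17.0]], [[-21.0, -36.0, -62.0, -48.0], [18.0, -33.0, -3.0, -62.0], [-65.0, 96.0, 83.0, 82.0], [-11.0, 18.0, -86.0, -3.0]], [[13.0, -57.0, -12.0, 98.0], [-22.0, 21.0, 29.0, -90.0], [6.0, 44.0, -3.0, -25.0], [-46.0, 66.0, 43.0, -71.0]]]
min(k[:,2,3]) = -25.0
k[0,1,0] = -11.0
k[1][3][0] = -11.0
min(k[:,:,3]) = -90.0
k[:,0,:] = [[-77.0, -2.0, -10.0, 32.0], [-21.0, -36.0, -62.0, -48.0], [13.0, -57.0, -12.0, 98.0]]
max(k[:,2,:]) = 96.0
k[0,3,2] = -44.0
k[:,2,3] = [-8.0, 82.0, -25.0]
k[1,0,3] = -48.0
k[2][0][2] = -12.0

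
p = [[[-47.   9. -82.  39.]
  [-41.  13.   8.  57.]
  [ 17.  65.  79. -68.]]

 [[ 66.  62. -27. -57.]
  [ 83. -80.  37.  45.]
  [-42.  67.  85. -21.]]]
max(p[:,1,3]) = 57.0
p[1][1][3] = 45.0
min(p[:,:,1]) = -80.0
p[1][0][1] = 62.0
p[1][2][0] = -42.0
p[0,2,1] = 65.0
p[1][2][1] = 67.0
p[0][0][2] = -82.0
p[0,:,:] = [[-47.0, 9.0, -82.0, 39.0], [-41.0, 13.0, 8.0, 57.0], [17.0, 65.0, 79.0, -68.0]]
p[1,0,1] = 62.0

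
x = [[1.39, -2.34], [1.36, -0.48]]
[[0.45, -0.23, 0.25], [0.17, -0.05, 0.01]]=x@[[0.07, 0.0, -0.04],[-0.15, 0.10, -0.13]]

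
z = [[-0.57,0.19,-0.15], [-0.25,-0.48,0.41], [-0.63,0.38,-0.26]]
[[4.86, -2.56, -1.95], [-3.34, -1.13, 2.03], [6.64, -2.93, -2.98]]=z @[[-5.44, 4.46, 1.72], [3.00, -1.67, -4.43], [-7.96, -1.98, 0.82]]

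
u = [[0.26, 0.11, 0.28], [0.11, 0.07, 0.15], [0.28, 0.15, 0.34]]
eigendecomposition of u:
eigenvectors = [[-0.62, -0.72, -0.31], [-0.31, 0.58, -0.75], [-0.72, 0.37, 0.58]]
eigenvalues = [0.64, 0.03, -0.0]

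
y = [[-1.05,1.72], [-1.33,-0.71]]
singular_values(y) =[2.02, 1.5]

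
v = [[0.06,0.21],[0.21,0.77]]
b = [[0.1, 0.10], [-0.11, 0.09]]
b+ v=[[0.16,  0.31], [0.1,  0.86]]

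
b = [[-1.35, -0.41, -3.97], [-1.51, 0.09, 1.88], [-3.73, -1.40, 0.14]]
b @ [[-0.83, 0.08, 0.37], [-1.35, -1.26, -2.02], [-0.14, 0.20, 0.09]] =[[2.23, -0.39, -0.03], [0.87, 0.14, -0.57], [4.97, 1.49, 1.46]]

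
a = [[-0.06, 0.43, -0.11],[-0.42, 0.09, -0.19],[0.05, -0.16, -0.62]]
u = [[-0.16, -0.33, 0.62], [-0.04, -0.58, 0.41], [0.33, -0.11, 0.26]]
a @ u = [[-0.04, -0.22, 0.11], [0.0, 0.11, -0.27], [-0.21, 0.14, -0.20]]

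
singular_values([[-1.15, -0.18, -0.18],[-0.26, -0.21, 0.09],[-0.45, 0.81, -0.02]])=[1.28, 0.85, 0.13]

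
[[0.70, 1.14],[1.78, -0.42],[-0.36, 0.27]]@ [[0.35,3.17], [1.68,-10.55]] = [[2.16,  -9.81], [-0.08,  10.07], [0.33,  -3.99]]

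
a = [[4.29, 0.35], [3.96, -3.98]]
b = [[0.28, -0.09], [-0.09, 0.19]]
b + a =[[4.57, 0.26], [3.87, -3.79]]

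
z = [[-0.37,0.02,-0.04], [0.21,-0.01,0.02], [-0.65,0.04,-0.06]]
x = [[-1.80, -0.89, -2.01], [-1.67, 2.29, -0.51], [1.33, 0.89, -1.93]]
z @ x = [[0.58,0.34,0.81], [-0.33,-0.19,-0.46], [1.02,0.62,1.40]]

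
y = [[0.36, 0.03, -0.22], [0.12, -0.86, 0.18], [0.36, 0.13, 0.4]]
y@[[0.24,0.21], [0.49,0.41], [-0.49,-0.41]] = [[0.21,  0.18], [-0.48,  -0.4], [-0.05,  -0.04]]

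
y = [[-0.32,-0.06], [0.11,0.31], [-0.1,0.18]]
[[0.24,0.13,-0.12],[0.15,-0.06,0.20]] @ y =[[-0.05,  0.0], [-0.07,  0.01]]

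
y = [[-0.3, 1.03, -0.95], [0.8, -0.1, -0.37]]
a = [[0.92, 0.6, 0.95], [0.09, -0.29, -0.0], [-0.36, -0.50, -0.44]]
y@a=[[0.16, -0.00, 0.13], [0.86, 0.69, 0.92]]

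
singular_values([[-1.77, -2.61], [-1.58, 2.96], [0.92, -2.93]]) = [4.96, 2.46]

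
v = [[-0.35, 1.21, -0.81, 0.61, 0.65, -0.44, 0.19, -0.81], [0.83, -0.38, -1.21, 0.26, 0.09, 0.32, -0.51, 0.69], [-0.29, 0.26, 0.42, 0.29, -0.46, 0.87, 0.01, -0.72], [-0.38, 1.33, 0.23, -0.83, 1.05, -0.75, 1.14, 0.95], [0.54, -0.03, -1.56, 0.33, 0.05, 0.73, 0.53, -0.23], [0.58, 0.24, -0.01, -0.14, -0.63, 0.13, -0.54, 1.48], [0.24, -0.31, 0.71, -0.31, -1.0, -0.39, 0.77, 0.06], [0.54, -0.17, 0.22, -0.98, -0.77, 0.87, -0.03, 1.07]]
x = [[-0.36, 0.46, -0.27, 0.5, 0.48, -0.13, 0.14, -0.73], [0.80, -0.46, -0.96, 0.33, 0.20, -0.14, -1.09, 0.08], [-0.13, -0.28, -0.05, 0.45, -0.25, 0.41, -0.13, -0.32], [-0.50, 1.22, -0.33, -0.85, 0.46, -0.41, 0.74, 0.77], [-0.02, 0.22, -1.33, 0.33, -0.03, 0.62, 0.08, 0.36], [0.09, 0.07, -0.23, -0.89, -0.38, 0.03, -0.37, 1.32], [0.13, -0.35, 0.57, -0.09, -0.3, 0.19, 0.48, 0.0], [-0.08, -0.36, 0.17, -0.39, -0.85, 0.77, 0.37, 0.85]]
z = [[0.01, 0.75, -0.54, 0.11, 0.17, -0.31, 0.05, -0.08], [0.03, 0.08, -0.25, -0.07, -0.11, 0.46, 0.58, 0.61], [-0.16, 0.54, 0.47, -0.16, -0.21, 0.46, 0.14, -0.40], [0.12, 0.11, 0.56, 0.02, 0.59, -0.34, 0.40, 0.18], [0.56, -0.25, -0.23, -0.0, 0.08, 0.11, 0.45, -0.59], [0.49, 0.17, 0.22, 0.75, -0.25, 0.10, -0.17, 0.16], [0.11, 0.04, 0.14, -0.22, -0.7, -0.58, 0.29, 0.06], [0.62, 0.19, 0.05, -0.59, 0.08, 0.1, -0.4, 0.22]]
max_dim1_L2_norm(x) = 2.02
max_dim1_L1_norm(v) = 6.66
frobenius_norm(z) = 2.83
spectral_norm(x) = 2.55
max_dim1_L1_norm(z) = 2.54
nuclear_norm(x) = 8.77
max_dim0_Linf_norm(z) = 0.75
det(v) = -1.31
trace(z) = 1.27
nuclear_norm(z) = 8.00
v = z + x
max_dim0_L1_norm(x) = 4.43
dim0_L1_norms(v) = [3.75, 3.93, 5.17, 3.75, 4.7, 4.5, 3.72, 6.01]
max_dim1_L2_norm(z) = 1.0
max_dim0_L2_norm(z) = 1.01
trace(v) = 0.88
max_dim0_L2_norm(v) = 2.44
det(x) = 0.00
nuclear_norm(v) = 12.62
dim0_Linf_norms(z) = [0.62, 0.75, 0.56, 0.75, 0.7, 0.58, 0.58, 0.61]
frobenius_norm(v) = 5.38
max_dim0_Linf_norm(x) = 1.33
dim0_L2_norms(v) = [1.42, 1.9, 2.31, 1.55, 1.93, 1.75, 1.66, 2.44]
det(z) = 1.00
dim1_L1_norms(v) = [5.07, 4.29, 3.32, 6.66, 4.0, 3.75, 3.79, 4.65]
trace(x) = -0.39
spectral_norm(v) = 3.12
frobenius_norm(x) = 4.24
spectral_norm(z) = 1.01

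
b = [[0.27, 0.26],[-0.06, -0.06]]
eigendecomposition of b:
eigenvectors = [[0.98, -0.69], [-0.21, 0.72]]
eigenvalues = [0.21, -0.0]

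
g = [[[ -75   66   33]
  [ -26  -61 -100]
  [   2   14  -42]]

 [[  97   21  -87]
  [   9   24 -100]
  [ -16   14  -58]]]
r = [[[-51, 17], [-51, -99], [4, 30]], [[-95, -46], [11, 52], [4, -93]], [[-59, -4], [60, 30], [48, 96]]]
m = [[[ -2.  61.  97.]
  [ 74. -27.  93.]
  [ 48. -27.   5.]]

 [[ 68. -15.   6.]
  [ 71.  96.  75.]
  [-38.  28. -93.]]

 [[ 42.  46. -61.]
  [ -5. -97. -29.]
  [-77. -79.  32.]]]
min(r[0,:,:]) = -99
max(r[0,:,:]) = 30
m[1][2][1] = 28.0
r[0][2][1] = 30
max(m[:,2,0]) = 48.0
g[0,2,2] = -42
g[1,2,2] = -58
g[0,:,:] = [[-75, 66, 33], [-26, -61, -100], [2, 14, -42]]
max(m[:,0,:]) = 97.0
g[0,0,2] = 33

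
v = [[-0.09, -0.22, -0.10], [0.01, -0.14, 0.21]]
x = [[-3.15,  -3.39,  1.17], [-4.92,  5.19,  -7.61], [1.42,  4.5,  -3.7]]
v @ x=[[1.22, -1.29, 1.94], [0.96, 0.18, 0.30]]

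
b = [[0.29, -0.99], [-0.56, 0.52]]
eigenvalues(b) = [-0.35, 1.16]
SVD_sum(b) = [[0.46, -0.91], [-0.32, 0.64]] + [[-0.17, -0.08], [-0.24, -0.12]]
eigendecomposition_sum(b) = [[-0.2,-0.23], [-0.13,-0.15]] + [[0.49, -0.76], [-0.43, 0.67]]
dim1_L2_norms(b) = [1.03, 0.76]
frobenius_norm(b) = 1.28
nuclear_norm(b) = 1.57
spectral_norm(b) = 1.24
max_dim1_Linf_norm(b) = 0.99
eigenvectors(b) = [[-0.84, 0.75], [-0.54, -0.66]]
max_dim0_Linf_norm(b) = 0.99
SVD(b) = [[0.82, -0.58], [-0.58, -0.82]] @ diag([1.2420160614891769, 0.3249555400403469]) @ [[0.45, -0.89], [0.89, 0.45]]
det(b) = -0.40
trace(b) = 0.81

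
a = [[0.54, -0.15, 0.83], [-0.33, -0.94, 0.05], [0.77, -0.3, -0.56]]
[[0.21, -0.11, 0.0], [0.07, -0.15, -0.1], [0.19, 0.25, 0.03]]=a@[[0.24, 0.18, 0.06], [-0.15, 0.08, 0.08], [0.07, -0.24, -0.02]]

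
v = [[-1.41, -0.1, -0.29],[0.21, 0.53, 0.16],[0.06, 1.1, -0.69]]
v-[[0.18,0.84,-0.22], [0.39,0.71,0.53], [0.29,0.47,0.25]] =[[-1.59, -0.94, -0.07], [-0.18, -0.18, -0.37], [-0.23, 0.63, -0.94]]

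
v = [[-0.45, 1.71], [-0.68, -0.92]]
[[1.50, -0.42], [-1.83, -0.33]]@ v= [[-0.39, 2.95], [1.05, -2.83]]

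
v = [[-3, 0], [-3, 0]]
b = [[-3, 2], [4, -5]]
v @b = [[9, -6], [9, -6]]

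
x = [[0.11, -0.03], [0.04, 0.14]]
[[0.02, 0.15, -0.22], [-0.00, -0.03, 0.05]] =x@ [[0.12, 1.17, -1.77], [-0.06, -0.58, 0.88]]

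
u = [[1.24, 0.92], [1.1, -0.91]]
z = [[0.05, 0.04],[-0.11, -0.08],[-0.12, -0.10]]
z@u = [[0.11, 0.01], [-0.22, -0.03], [-0.26, -0.02]]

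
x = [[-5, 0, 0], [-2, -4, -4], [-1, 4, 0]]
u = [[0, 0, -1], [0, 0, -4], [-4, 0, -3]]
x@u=[[0, 0, 5], [16, 0, 30], [0, 0, -15]]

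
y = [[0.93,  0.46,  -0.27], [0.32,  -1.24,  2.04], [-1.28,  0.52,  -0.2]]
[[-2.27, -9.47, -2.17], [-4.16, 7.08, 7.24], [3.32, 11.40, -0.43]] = y @[[-2.62, -9.22, -0.75], [-0.91, 1.47, -1.64], [-2.18, 5.81, 2.67]]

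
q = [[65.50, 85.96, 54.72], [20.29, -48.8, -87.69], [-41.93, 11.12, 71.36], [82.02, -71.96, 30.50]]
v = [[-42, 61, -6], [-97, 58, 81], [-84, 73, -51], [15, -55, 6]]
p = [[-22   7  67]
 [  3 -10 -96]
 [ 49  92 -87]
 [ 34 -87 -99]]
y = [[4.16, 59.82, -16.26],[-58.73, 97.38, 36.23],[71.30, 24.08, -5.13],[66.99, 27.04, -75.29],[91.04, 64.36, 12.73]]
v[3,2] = 6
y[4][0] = 91.04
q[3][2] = 30.5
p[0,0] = -22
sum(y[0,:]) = 47.72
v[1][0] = -97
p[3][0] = 34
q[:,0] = [65.5, 20.29, -41.93, 82.02]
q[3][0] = 82.02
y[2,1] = 24.08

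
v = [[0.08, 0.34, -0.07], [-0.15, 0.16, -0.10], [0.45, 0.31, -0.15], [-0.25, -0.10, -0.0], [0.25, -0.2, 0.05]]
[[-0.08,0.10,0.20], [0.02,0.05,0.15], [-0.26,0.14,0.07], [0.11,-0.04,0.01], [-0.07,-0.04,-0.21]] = v@ [[-0.42, 0.08, -0.3], [-0.09, 0.22, 0.65], [0.27, -0.27, -0.05]]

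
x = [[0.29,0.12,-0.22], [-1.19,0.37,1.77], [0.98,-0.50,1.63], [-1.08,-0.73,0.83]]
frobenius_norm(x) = 3.33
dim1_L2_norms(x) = [0.38, 2.16, 1.97, 1.55]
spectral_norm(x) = 2.69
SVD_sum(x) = [[0.12, 0.04, -0.30], [-0.76, -0.22, 1.87], [-0.44, -0.13, 1.10], [-0.47, -0.14, 1.15]] + [[0.15, -0.03, 0.06], [-0.49, 0.09, -0.19], [1.44, -0.27, 0.55], [-0.53, 0.10, -0.2]] + [[0.01,  0.11,  0.02], [0.06,  0.50,  0.08], [-0.01,  -0.10,  -0.02], [-0.09,  -0.69,  -0.12]]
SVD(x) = [[-0.12, -0.10, 0.13],[0.76, 0.31, 0.58],[0.44, -0.89, -0.11],[0.46, 0.33, -0.80]] @ diag([2.686529608971065, 1.7564094201709073, 0.8865013304314174]) @ [[-0.37, -0.11, 0.92],[-0.92, 0.18, -0.35],[0.12, 0.98, 0.17]]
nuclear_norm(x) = 5.33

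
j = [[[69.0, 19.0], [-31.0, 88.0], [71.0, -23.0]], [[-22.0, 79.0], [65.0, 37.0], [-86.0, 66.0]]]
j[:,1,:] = [[-31.0, 88.0], [65.0, 37.0]]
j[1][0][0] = -22.0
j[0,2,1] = -23.0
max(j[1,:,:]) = 79.0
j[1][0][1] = 79.0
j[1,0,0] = -22.0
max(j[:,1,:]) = 88.0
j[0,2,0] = 71.0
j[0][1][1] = 88.0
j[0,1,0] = -31.0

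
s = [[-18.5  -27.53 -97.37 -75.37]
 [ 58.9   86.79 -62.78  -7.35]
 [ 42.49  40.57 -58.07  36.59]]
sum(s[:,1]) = 99.83000000000001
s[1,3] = -7.35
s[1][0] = 58.9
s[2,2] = -58.07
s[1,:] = [58.9, 86.79, -62.78, -7.35]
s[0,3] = -75.37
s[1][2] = -62.78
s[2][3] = 36.59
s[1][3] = -7.35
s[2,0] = 42.49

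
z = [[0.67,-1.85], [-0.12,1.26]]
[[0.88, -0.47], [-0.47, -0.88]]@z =[[0.65, -2.22], [-0.21, -0.24]]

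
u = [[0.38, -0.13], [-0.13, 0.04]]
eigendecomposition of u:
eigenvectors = [[0.95, 0.32], [-0.32, 0.95]]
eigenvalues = [0.42, -0.0]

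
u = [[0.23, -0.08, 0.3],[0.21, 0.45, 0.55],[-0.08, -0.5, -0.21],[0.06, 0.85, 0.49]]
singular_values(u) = [1.33, 0.45, 0.07]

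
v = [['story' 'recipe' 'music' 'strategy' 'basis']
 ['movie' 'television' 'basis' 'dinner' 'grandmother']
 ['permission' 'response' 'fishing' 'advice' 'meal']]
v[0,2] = 'music'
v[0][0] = 'story'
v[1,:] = ['movie', 'television', 'basis', 'dinner', 'grandmother']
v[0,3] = 'strategy'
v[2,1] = 'response'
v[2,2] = 'fishing'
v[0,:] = ['story', 'recipe', 'music', 'strategy', 'basis']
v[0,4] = 'basis'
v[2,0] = 'permission'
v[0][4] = 'basis'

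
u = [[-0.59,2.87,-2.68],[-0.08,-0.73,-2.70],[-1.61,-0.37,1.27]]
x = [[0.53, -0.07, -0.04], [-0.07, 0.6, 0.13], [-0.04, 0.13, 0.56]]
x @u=[[-0.24,1.59,-1.28], [-0.22,-0.69,-1.27], [-0.89,-0.42,0.47]]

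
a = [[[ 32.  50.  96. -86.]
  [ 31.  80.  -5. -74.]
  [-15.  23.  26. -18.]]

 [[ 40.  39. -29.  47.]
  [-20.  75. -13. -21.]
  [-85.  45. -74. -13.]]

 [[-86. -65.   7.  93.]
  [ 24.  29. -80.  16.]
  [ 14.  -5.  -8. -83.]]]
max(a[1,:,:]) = 75.0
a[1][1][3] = -21.0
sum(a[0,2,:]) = 16.0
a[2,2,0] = 14.0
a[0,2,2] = 26.0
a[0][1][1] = 80.0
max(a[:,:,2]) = 96.0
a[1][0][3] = 47.0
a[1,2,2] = -74.0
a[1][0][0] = 40.0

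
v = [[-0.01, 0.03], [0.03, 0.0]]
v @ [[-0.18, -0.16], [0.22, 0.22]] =[[0.01, 0.01], [-0.01, -0.00]]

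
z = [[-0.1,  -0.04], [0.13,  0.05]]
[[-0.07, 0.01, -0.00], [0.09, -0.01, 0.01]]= z@[[0.57, -0.31, 0.15], [0.37, 0.51, -0.25]]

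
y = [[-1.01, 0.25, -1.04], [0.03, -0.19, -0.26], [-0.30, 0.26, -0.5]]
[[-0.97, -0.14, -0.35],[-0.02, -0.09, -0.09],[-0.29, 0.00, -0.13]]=y @ [[0.87, 0.11, 0.11], [0.11, 0.34, 0.11], [0.11, 0.11, 0.26]]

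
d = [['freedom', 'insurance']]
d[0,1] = 'insurance'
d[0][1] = 'insurance'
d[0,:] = ['freedom', 'insurance']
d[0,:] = ['freedom', 'insurance']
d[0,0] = 'freedom'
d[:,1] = ['insurance']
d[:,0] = ['freedom']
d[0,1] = 'insurance'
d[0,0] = 'freedom'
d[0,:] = ['freedom', 'insurance']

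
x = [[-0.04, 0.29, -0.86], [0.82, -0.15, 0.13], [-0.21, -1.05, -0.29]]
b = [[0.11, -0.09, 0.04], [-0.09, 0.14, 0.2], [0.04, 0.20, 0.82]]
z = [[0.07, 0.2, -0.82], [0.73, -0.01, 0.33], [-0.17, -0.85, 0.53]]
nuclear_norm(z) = 2.49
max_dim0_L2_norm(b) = 0.84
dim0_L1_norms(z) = [0.97, 1.06, 1.68]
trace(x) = -0.48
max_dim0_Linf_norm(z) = 0.85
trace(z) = 0.59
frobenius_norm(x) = 1.66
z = x + b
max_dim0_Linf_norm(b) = 0.82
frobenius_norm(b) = 0.90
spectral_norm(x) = 1.11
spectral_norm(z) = 1.24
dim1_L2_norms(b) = [0.15, 0.26, 0.84]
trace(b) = 1.07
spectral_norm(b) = 0.87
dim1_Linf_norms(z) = [0.82, 0.73, 0.85]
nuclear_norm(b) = 1.07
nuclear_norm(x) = 2.85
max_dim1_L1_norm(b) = 1.06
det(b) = -0.00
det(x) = 0.82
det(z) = 0.44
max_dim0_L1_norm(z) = 1.68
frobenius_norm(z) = 1.55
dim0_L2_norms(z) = [0.75, 0.87, 1.03]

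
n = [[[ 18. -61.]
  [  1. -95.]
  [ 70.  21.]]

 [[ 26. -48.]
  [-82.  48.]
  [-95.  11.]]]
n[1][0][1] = -48.0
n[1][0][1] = -48.0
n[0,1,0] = 1.0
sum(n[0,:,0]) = 89.0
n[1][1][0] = -82.0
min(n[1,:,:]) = -95.0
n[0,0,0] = 18.0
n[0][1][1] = -95.0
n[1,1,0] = -82.0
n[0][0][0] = 18.0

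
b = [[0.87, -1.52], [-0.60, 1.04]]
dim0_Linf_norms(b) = [0.87, 1.52]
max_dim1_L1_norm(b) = 2.39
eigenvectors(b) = [[-0.87, 0.82],[-0.50, -0.57]]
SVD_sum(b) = [[0.87, -1.52], [-0.60, 1.04]] + [[-0.00, -0.00], [-0.0, -0.0]]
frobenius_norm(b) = 2.12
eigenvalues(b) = [-0.0, 1.91]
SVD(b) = [[-0.82, 0.57], [0.57, 0.82]] @ diag([2.123414350217524, 0.003390765443052767]) @ [[-0.50,0.87], [-0.87,-0.5]]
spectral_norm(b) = 2.12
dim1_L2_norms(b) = [1.75, 1.2]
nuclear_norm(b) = 2.13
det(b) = -0.01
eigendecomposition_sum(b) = [[-0.00, -0.0], [-0.00, -0.00]] + [[0.87, -1.52],[-0.6, 1.04]]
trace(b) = 1.91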